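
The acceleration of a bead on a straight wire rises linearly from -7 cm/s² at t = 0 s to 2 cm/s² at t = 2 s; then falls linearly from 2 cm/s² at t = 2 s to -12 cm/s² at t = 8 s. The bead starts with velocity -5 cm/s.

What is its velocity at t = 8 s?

Δv equals the area under the a-t graph; then v = v₀ + Δv.
0–2 s: ½(-7 + 2)(2) = -5 cm/s
2–8 s: ½(2 + -12)(6) = -30 cm/s
Δv = -35 cm/s, so v(8) = -5 + (-35) = -40 cm/s.

-40 cm/s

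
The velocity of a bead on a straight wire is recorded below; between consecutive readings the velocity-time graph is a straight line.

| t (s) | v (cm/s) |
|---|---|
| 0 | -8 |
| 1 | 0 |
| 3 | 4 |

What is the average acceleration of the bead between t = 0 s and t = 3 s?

Average acceleration = Δv/Δt = (4 − -8)/(3 − 0) = 4 cm/s².

4 cm/s²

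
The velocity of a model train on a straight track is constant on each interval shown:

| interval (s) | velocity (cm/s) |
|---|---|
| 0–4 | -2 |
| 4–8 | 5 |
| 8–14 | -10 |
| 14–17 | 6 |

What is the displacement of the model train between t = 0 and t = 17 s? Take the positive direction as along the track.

Net displacement equals the area under the velocity-time graph (areas below the axis count negative).
0–4 s: -2 × 4 = -8 cm
4–8 s: 5 × 4 = 20 cm
8–14 s: -10 × 6 = -60 cm
14–17 s: 6 × 3 = 18 cm
Net displacement = -30 cm

-30 cm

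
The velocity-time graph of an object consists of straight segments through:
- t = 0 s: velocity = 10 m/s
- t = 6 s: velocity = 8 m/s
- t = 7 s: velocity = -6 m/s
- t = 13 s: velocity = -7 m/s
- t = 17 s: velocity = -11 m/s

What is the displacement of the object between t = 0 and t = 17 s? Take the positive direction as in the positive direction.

-20 m

Net displacement equals the area under the velocity-time graph (areas below the axis count negative).
0–6 s: ½(10 + 8)(6) = 54 m
6–7 s: ½(8 + -6)(1) = 1 m
7–13 s: ½(-6 + -7)(6) = -39 m
13–17 s: ½(-7 + -11)(4) = -36 m
Net displacement = -20 m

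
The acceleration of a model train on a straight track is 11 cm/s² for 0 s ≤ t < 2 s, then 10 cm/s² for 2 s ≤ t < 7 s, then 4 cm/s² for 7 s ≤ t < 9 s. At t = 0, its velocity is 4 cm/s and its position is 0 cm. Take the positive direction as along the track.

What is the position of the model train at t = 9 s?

445 cm

On each constant-a segment, Δv = aΔt and Δx = v₀Δt + ½aΔt²; chain segment to segment.
0–2 s: v starts 4 cm/s; Δx = 4·2 + ½·11·2² = 30 cm; v ends 26 cm/s.
2–7 s: v starts 26 cm/s; Δx = 26·5 + ½·10·5² = 255 cm; v ends 76 cm/s.
7–9 s: v starts 76 cm/s; Δx = 76·2 + ½·4·2² = 160 cm; v ends 84 cm/s.
x(9) = 0 + Σ Δx = 445 cm.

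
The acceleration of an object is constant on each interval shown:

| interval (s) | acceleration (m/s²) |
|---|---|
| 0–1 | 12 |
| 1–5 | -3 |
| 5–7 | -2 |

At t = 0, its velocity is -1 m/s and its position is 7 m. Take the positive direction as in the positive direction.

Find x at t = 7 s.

On each constant-a segment, Δv = aΔt and Δx = v₀Δt + ½aΔt²; chain segment to segment.
0–1 s: v starts -1 m/s; Δx = -1·1 + ½·12·1² = 5 m; v ends 11 m/s.
1–5 s: v starts 11 m/s; Δx = 11·4 + ½·-3·4² = 20 m; v ends -1 m/s.
5–7 s: v starts -1 m/s; Δx = -1·2 + ½·-2·2² = -6 m; v ends -5 m/s.
x(7) = 7 + Σ Δx = 26 m.

26 m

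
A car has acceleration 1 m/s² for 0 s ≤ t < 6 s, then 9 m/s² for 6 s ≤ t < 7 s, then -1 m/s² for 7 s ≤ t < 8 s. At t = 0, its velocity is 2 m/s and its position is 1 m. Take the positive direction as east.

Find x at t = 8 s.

60 m

On each constant-a segment, Δv = aΔt and Δx = v₀Δt + ½aΔt²; chain segment to segment.
0–6 s: v starts 2 m/s; Δx = 2·6 + ½·1·6² = 30 m; v ends 8 m/s.
6–7 s: v starts 8 m/s; Δx = 8·1 + ½·9·1² = 12.5 m; v ends 17 m/s.
7–8 s: v starts 17 m/s; Δx = 17·1 + ½·-1·1² = 16.5 m; v ends 16 m/s.
x(8) = 1 + Σ Δx = 60 m.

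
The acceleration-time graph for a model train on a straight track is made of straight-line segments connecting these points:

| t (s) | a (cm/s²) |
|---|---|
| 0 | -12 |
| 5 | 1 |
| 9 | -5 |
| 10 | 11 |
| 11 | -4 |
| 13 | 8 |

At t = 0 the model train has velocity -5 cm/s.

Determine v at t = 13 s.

-30 cm/s

Δv equals the area under the a-t graph; then v = v₀ + Δv.
0–5 s: ½(-12 + 1)(5) = -27.5 cm/s
5–9 s: ½(1 + -5)(4) = -8 cm/s
9–10 s: ½(-5 + 11)(1) = 3 cm/s
10–11 s: ½(11 + -4)(1) = 3.5 cm/s
11–13 s: ½(-4 + 8)(2) = 4 cm/s
Δv = -25 cm/s, so v(13) = -5 + (-25) = -30 cm/s.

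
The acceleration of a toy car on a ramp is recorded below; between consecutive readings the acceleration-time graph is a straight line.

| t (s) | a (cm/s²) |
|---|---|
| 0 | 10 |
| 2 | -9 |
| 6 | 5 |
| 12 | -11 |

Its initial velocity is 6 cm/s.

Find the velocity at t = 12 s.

Δv equals the area under the a-t graph; then v = v₀ + Δv.
0–2 s: ½(10 + -9)(2) = 1 cm/s
2–6 s: ½(-9 + 5)(4) = -8 cm/s
6–12 s: ½(5 + -11)(6) = -18 cm/s
Δv = -25 cm/s, so v(12) = 6 + (-25) = -19 cm/s.

-19 cm/s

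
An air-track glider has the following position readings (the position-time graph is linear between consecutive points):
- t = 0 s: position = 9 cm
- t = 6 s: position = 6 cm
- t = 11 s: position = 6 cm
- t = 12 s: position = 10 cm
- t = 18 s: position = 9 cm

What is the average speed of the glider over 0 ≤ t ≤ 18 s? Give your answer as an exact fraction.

Average speed = (total path length)/(elapsed time); on a piecewise-linear x-t graph the path length is Σ|Δx|.
0–6 s: |Δx| = |6 − 9| = 3 cm
6–11 s: |Δx| = |6 − 6| = 0 cm
11–12 s: |Δx| = |10 − 6| = 4 cm
12–18 s: |Δx| = |9 − 10| = 1 cm
Total path = 8 cm; average speed = 8/18 = 4/9 cm/s.

4/9 cm/s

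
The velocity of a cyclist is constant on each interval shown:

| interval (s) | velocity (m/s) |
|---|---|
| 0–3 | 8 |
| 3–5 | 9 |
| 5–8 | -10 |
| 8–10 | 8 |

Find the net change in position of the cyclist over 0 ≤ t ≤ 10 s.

28 m

Displacement is the signed area under the v-t curve.
0–3 s: 8 × 3 = 24 m
3–5 s: 9 × 2 = 18 m
5–8 s: -10 × 3 = -30 m
8–10 s: 8 × 2 = 16 m
Net displacement = 28 m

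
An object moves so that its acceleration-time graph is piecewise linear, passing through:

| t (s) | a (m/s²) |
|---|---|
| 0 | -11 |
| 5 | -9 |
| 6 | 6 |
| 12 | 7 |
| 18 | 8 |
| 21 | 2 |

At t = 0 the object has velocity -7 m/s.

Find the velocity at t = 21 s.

40.5 m/s

Δv equals the area under the a-t graph; then v = v₀ + Δv.
0–5 s: ½(-11 + -9)(5) = -50 m/s
5–6 s: ½(-9 + 6)(1) = -1.5 m/s
6–12 s: ½(6 + 7)(6) = 39 m/s
12–18 s: ½(7 + 8)(6) = 45 m/s
18–21 s: ½(8 + 2)(3) = 15 m/s
Δv = 47.5 m/s, so v(21) = -7 + (47.5) = 40.5 m/s.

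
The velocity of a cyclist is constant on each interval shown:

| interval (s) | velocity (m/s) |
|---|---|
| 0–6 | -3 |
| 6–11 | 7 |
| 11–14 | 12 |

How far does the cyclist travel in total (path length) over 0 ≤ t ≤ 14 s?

Total distance travelled is ∫|v| dt — sum the magnitudes of each area piece.
0–6 s: |-3| × 6 = 18 m
6–11 s: |7| × 5 = 35 m
11–14 s: |12| × 3 = 36 m
Total distance = 89 m

89 m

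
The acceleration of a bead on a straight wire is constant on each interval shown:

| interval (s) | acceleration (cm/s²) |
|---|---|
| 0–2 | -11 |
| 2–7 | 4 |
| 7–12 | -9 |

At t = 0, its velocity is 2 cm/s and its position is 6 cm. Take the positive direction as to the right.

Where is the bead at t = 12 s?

-174.5 cm

On each constant-a segment, Δv = aΔt and Δx = v₀Δt + ½aΔt²; chain segment to segment.
0–2 s: v starts 2 cm/s; Δx = 2·2 + ½·-11·2² = -18 cm; v ends -20 cm/s.
2–7 s: v starts -20 cm/s; Δx = -20·5 + ½·4·5² = -50 cm; v ends 0 cm/s.
7–12 s: v starts 0 cm/s; Δx = 0·5 + ½·-9·5² = -112.5 cm; v ends -45 cm/s.
x(12) = 6 + Σ Δx = -174.5 cm.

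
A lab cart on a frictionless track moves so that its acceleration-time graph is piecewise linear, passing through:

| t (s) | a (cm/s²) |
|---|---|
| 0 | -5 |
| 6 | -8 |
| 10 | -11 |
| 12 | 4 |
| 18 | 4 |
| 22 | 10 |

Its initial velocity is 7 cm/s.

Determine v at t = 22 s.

-25 cm/s

Δv equals the area under the a-t graph; then v = v₀ + Δv.
0–6 s: ½(-5 + -8)(6) = -39 cm/s
6–10 s: ½(-8 + -11)(4) = -38 cm/s
10–12 s: ½(-11 + 4)(2) = -7 cm/s
12–18 s: 4 × 6 = 24 cm/s
18–22 s: ½(4 + 10)(4) = 28 cm/s
Δv = -32 cm/s, so v(22) = 7 + (-32) = -25 cm/s.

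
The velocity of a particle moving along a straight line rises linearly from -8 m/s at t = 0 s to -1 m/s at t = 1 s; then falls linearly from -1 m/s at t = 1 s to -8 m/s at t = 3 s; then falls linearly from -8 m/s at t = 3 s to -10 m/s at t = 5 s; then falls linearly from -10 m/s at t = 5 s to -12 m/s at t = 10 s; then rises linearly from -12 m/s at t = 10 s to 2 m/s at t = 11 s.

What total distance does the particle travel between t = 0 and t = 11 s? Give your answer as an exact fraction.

1285/14 m

Total distance travelled is ∫|v| dt — sum the magnitudes of each area piece.
0–1 s: |½(-8 + -1)(1)| = 4.5 m
1–3 s: |½(-1 + -8)(2)| = 9 m
3–5 s: |½(-8 + -10)(2)| = 18 m
5–10 s: |½(-10 + -12)(5)| = 55 m
10–11 s: v = 0 at t = 76/7 s; triangle areas 36/7 + 1/7 = 37/7 m
Total distance = 1285/14 m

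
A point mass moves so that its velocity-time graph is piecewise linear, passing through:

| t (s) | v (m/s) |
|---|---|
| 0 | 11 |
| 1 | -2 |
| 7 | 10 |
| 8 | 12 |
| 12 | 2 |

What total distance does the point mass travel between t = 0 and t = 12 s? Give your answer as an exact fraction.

1815/26 m

Distance (not displacement) is the total path length: add the absolute areas under v-t.
0–1 s: v = 0 at t = 11/13 s; triangle areas 121/26 + 2/13 = 125/26 m
1–7 s: v = 0 at t = 2 s; triangle areas 1 + 25 = 26 m
7–8 s: |½(10 + 12)(1)| = 11 m
8–12 s: |½(12 + 2)(4)| = 28 m
Total distance = 1815/26 m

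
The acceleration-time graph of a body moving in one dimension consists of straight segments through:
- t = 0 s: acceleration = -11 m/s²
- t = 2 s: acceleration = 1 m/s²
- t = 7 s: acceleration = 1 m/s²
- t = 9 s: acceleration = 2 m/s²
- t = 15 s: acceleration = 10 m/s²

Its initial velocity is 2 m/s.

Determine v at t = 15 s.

36 m/s

Δv equals the area under the a-t graph; then v = v₀ + Δv.
0–2 s: ½(-11 + 1)(2) = -10 m/s
2–7 s: 1 × 5 = 5 m/s
7–9 s: ½(1 + 2)(2) = 3 m/s
9–15 s: ½(2 + 10)(6) = 36 m/s
Δv = 34 m/s, so v(15) = 2 + (34) = 36 m/s.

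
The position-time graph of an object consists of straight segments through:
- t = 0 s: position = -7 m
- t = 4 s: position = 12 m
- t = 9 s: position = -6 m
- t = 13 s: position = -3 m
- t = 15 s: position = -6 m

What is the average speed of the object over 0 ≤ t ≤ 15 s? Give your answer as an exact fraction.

Average speed = (total path length)/(elapsed time); on a piecewise-linear x-t graph the path length is Σ|Δx|.
0–4 s: |Δx| = |12 − -7| = 19 m
4–9 s: |Δx| = |-6 − 12| = 18 m
9–13 s: |Δx| = |-3 − -6| = 3 m
13–15 s: |Δx| = |-6 − -3| = 3 m
Total path = 43 m; average speed = 43/15 = 43/15 m/s.

43/15 m/s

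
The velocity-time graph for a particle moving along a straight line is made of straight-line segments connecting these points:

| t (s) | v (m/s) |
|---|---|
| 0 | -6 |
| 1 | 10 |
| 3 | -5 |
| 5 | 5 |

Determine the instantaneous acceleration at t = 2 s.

Acceleration is the slope of the v-t graph on 1–3 s: (-5 − 10)/(3 − 1) = -7.5 m/s².

-7.5 m/s²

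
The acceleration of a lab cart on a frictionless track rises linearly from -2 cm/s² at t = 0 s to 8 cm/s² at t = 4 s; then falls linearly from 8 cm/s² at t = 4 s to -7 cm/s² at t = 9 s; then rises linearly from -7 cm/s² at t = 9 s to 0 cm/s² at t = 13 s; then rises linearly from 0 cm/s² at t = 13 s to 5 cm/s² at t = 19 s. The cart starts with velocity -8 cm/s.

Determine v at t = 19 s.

Δv equals the area under the a-t graph; then v = v₀ + Δv.
0–4 s: ½(-2 + 8)(4) = 12 cm/s
4–9 s: ½(8 + -7)(5) = 2.5 cm/s
9–13 s: ½(-7 + 0)(4) = -14 cm/s
13–19 s: ½(0 + 5)(6) = 15 cm/s
Δv = 15.5 cm/s, so v(19) = -8 + (15.5) = 7.5 cm/s.

7.5 cm/s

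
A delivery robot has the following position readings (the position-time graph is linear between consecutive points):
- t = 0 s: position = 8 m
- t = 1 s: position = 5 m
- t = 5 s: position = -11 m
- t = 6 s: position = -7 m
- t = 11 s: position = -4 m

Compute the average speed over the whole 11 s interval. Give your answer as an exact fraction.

26/11 m/s

Average speed = (total path length)/(elapsed time); on a piecewise-linear x-t graph the path length is Σ|Δx|.
0–1 s: |Δx| = |5 − 8| = 3 m
1–5 s: |Δx| = |-11 − 5| = 16 m
5–6 s: |Δx| = |-7 − -11| = 4 m
6–11 s: |Δx| = |-4 − -7| = 3 m
Total path = 26 m; average speed = 26/11 = 26/11 m/s.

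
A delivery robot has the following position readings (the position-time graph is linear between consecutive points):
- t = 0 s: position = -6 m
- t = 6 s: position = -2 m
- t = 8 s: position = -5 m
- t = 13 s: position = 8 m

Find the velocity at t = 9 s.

Velocity is the slope of the x-t graph on 8–13 s: (8 − -5)/(13 − 8) = 2.6 m/s.

2.6 m/s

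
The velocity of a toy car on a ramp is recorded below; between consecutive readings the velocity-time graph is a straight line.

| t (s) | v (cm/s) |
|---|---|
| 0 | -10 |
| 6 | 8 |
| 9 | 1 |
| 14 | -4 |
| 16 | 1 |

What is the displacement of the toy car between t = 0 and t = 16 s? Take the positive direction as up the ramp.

-3 cm

Displacement is the signed area under the v-t curve.
0–6 s: ½(-10 + 8)(6) = -6 cm
6–9 s: ½(8 + 1)(3) = 13.5 cm
9–14 s: ½(1 + -4)(5) = -7.5 cm
14–16 s: ½(-4 + 1)(2) = -3 cm
Net displacement = -3 cm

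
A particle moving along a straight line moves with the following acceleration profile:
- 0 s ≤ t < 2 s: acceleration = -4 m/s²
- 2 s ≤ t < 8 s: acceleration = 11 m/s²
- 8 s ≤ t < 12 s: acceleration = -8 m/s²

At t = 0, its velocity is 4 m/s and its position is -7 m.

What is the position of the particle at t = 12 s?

On each constant-a segment, Δv = aΔt and Δx = v₀Δt + ½aΔt²; chain segment to segment.
0–2 s: v starts 4 m/s; Δx = 4·2 + ½·-4·2² = 0 m; v ends -4 m/s.
2–8 s: v starts -4 m/s; Δx = -4·6 + ½·11·6² = 174 m; v ends 62 m/s.
8–12 s: v starts 62 m/s; Δx = 62·4 + ½·-8·4² = 184 m; v ends 30 m/s.
x(12) = -7 + Σ Δx = 351 m.

351 m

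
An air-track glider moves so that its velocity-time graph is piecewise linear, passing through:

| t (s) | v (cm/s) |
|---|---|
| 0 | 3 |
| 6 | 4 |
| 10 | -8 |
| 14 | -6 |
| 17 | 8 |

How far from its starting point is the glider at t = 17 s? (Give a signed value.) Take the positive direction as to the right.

-12 cm

Displacement is the signed area under the v-t curve.
0–6 s: ½(3 + 4)(6) = 21 cm
6–10 s: ½(4 + -8)(4) = -8 cm
10–14 s: ½(-8 + -6)(4) = -28 cm
14–17 s: ½(-6 + 8)(3) = 3 cm
Net displacement = -12 cm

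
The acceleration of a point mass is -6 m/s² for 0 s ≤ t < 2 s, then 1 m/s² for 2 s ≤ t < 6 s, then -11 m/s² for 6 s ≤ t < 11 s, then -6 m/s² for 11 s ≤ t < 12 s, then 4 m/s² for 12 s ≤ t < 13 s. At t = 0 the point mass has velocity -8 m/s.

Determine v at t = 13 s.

-73 m/s

Δv equals the area under the a-t graph; then v = v₀ + Δv.
0–2 s: -6 × 2 = -12 m/s
2–6 s: 1 × 4 = 4 m/s
6–11 s: -11 × 5 = -55 m/s
11–12 s: -6 × 1 = -6 m/s
12–13 s: 4 × 1 = 4 m/s
Δv = -65 m/s, so v(13) = -8 + (-65) = -73 m/s.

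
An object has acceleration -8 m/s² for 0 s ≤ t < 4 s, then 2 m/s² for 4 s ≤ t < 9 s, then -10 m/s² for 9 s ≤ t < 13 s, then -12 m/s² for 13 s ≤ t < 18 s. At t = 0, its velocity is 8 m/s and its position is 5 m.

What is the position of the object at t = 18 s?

On each constant-a segment, Δv = aΔt and Δx = v₀Δt + ½aΔt²; chain segment to segment.
0–4 s: v starts 8 m/s; Δx = 8·4 + ½·-8·4² = -32 m; v ends -24 m/s.
4–9 s: v starts -24 m/s; Δx = -24·5 + ½·2·5² = -95 m; v ends -14 m/s.
9–13 s: v starts -14 m/s; Δx = -14·4 + ½·-10·4² = -136 m; v ends -54 m/s.
13–18 s: v starts -54 m/s; Δx = -54·5 + ½·-12·5² = -420 m; v ends -114 m/s.
x(18) = 5 + Σ Δx = -678 m.

-678 m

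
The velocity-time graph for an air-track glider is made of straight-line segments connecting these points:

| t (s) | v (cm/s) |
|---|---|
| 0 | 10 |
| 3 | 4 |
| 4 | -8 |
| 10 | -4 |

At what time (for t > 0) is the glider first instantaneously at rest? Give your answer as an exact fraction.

v changes sign on 3–4 s (from 4 to -8); the graph is linear there, so v = 0 at t = 3 + (-4)·(4 − 3)/(-8 − 4) = 10/3 s.

t = 10/3 s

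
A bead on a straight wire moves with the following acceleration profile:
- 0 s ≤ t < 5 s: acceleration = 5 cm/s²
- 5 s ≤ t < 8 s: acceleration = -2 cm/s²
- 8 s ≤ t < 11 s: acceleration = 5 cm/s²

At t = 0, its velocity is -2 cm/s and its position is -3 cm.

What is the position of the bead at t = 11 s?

183 cm

On each constant-a segment, Δv = aΔt and Δx = v₀Δt + ½aΔt²; chain segment to segment.
0–5 s: v starts -2 cm/s; Δx = -2·5 + ½·5·5² = 52.5 cm; v ends 23 cm/s.
5–8 s: v starts 23 cm/s; Δx = 23·3 + ½·-2·3² = 60 cm; v ends 17 cm/s.
8–11 s: v starts 17 cm/s; Δx = 17·3 + ½·5·3² = 73.5 cm; v ends 32 cm/s.
x(11) = -3 + Σ Δx = 183 cm.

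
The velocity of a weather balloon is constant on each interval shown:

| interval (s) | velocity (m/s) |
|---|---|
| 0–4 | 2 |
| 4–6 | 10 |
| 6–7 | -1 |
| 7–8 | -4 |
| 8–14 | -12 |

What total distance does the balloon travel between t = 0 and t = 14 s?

Total distance travelled is ∫|v| dt — sum the magnitudes of each area piece.
0–4 s: |2| × 4 = 8 m
4–6 s: |10| × 2 = 20 m
6–7 s: |-1| × 1 = 1 m
7–8 s: |-4| × 1 = 4 m
8–14 s: |-12| × 6 = 72 m
Total distance = 105 m

105 m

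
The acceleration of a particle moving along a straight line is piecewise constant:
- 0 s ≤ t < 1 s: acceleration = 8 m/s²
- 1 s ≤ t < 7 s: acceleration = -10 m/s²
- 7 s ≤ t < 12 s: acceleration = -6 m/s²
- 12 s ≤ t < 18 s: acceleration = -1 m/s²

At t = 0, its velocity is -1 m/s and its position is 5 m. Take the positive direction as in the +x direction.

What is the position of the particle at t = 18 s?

On each constant-a segment, Δv = aΔt and Δx = v₀Δt + ½aΔt²; chain segment to segment.
0–1 s: v starts -1 m/s; Δx = -1·1 + ½·8·1² = 3 m; v ends 7 m/s.
1–7 s: v starts 7 m/s; Δx = 7·6 + ½·-10·6² = -138 m; v ends -53 m/s.
7–12 s: v starts -53 m/s; Δx = -53·5 + ½·-6·5² = -340 m; v ends -83 m/s.
12–18 s: v starts -83 m/s; Δx = -83·6 + ½·-1·6² = -516 m; v ends -89 m/s.
x(18) = 5 + Σ Δx = -986 m.

-986 m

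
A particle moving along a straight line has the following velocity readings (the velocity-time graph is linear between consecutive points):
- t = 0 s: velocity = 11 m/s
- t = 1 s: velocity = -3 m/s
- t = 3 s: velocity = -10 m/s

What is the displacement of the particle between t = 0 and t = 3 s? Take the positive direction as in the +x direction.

Displacement is the signed area under the v-t curve.
0–1 s: ½(11 + -3)(1) = 4 m
1–3 s: ½(-3 + -10)(2) = -13 m
Net displacement = -9 m

-9 m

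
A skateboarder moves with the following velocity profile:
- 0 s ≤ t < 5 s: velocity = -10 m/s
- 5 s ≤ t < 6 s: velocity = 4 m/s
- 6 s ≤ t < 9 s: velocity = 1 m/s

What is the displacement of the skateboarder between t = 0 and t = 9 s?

-43 m

Net displacement equals the area under the velocity-time graph (areas below the axis count negative).
0–5 s: -10 × 5 = -50 m
5–6 s: 4 × 1 = 4 m
6–9 s: 1 × 3 = 3 m
Net displacement = -43 m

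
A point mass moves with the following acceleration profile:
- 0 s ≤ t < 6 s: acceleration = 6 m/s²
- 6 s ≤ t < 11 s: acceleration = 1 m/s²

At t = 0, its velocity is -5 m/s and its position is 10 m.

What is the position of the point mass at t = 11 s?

On each constant-a segment, Δv = aΔt and Δx = v₀Δt + ½aΔt²; chain segment to segment.
0–6 s: v starts -5 m/s; Δx = -5·6 + ½·6·6² = 78 m; v ends 31 m/s.
6–11 s: v starts 31 m/s; Δx = 31·5 + ½·1·5² = 167.5 m; v ends 36 m/s.
x(11) = 10 + Σ Δx = 255.5 m.

255.5 m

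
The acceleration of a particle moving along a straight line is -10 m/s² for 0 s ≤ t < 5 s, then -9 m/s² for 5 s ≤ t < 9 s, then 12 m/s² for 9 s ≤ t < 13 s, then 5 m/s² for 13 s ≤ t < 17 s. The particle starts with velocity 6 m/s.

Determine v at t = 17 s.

Δv equals the area under the a-t graph; then v = v₀ + Δv.
0–5 s: -10 × 5 = -50 m/s
5–9 s: -9 × 4 = -36 m/s
9–13 s: 12 × 4 = 48 m/s
13–17 s: 5 × 4 = 20 m/s
Δv = -18 m/s, so v(17) = 6 + (-18) = -12 m/s.

-12 m/s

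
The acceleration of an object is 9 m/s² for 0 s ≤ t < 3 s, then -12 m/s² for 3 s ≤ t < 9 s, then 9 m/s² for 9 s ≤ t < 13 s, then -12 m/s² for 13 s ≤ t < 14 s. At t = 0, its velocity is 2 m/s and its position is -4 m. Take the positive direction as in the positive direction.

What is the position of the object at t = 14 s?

-112.5 m

On each constant-a segment, Δv = aΔt and Δx = v₀Δt + ½aΔt²; chain segment to segment.
0–3 s: v starts 2 m/s; Δx = 2·3 + ½·9·3² = 46.5 m; v ends 29 m/s.
3–9 s: v starts 29 m/s; Δx = 29·6 + ½·-12·6² = -42 m; v ends -43 m/s.
9–13 s: v starts -43 m/s; Δx = -43·4 + ½·9·4² = -100 m; v ends -7 m/s.
13–14 s: v starts -7 m/s; Δx = -7·1 + ½·-12·1² = -13 m; v ends -19 m/s.
x(14) = -4 + Σ Δx = -112.5 m.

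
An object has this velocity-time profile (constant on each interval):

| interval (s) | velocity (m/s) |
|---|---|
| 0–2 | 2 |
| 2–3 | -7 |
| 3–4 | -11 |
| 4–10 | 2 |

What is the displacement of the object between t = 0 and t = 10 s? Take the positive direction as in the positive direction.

Displacement is the signed area under the v-t curve.
0–2 s: 2 × 2 = 4 m
2–3 s: -7 × 1 = -7 m
3–4 s: -11 × 1 = -11 m
4–10 s: 2 × 6 = 12 m
Net displacement = -2 m

-2 m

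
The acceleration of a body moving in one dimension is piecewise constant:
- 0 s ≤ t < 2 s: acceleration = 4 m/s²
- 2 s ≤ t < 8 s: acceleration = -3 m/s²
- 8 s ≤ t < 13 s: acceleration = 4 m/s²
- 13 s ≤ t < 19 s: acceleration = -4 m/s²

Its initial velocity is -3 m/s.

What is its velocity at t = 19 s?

Δv equals the area under the a-t graph; then v = v₀ + Δv.
0–2 s: 4 × 2 = 8 m/s
2–8 s: -3 × 6 = -18 m/s
8–13 s: 4 × 5 = 20 m/s
13–19 s: -4 × 6 = -24 m/s
Δv = -14 m/s, so v(19) = -3 + (-14) = -17 m/s.

-17 m/s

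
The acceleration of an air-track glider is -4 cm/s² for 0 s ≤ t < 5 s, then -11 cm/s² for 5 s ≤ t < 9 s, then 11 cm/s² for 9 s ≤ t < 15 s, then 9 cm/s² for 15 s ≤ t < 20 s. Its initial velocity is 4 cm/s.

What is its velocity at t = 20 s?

51 cm/s

Δv equals the area under the a-t graph; then v = v₀ + Δv.
0–5 s: -4 × 5 = -20 cm/s
5–9 s: -11 × 4 = -44 cm/s
9–15 s: 11 × 6 = 66 cm/s
15–20 s: 9 × 5 = 45 cm/s
Δv = 47 cm/s, so v(20) = 4 + (47) = 51 cm/s.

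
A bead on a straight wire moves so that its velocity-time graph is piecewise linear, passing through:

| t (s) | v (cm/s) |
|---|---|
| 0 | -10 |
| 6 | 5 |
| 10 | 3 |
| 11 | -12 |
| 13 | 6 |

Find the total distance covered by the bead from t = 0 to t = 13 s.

56.1 cm

Distance (not displacement) is the total path length: add the absolute areas under v-t.
0–6 s: v = 0 at t = 4 s; triangle areas 20 + 5 = 25 cm
6–10 s: |½(5 + 3)(4)| = 16 cm
10–11 s: v = 0 at t = 10.2 s; triangle areas 0.3 + 4.8 = 5.1 cm
11–13 s: v = 0 at t = 37/3 s; triangle areas 8 + 2 = 10 cm
Total distance = 56.1 cm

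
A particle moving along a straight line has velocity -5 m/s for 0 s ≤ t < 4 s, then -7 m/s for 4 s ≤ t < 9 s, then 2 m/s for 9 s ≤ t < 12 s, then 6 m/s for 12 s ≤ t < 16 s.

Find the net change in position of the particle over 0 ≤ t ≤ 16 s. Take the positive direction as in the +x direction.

Displacement is the signed area under the v-t curve.
0–4 s: -5 × 4 = -20 m
4–9 s: -7 × 5 = -35 m
9–12 s: 2 × 3 = 6 m
12–16 s: 6 × 4 = 24 m
Net displacement = -25 m

-25 m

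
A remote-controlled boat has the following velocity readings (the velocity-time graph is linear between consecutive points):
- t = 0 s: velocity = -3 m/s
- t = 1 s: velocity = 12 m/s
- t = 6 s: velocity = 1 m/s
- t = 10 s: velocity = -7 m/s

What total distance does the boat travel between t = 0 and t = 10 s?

50.1 m

Distance (not displacement) is the total path length: add the absolute areas under v-t.
0–1 s: v = 0 at t = 0.2 s; triangle areas 0.3 + 4.8 = 5.1 m
1–6 s: |½(12 + 1)(5)| = 32.5 m
6–10 s: v = 0 at t = 6.5 s; triangle areas 0.25 + 12.25 = 12.5 m
Total distance = 50.1 m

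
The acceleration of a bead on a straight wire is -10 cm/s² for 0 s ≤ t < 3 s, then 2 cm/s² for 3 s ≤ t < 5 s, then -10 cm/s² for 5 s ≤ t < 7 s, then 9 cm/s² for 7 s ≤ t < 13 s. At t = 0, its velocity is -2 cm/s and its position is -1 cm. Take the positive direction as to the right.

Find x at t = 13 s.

-314 cm

On each constant-a segment, Δv = aΔt and Δx = v₀Δt + ½aΔt²; chain segment to segment.
0–3 s: v starts -2 cm/s; Δx = -2·3 + ½·-10·3² = -51 cm; v ends -32 cm/s.
3–5 s: v starts -32 cm/s; Δx = -32·2 + ½·2·2² = -60 cm; v ends -28 cm/s.
5–7 s: v starts -28 cm/s; Δx = -28·2 + ½·-10·2² = -76 cm; v ends -48 cm/s.
7–13 s: v starts -48 cm/s; Δx = -48·6 + ½·9·6² = -126 cm; v ends 6 cm/s.
x(13) = -1 + Σ Δx = -314 cm.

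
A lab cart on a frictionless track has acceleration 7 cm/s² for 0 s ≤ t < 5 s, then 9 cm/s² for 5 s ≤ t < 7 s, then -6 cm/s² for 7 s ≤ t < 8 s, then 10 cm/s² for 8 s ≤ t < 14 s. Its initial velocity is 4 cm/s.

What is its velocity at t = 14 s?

Δv equals the area under the a-t graph; then v = v₀ + Δv.
0–5 s: 7 × 5 = 35 cm/s
5–7 s: 9 × 2 = 18 cm/s
7–8 s: -6 × 1 = -6 cm/s
8–14 s: 10 × 6 = 60 cm/s
Δv = 107 cm/s, so v(14) = 4 + (107) = 111 cm/s.

111 cm/s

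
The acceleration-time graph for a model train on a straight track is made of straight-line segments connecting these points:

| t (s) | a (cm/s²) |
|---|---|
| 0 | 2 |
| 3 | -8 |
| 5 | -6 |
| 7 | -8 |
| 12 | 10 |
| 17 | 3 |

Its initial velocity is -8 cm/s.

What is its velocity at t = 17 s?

Δv equals the area under the a-t graph; then v = v₀ + Δv.
0–3 s: ½(2 + -8)(3) = -9 cm/s
3–5 s: ½(-8 + -6)(2) = -14 cm/s
5–7 s: ½(-6 + -8)(2) = -14 cm/s
7–12 s: ½(-8 + 10)(5) = 5 cm/s
12–17 s: ½(10 + 3)(5) = 32.5 cm/s
Δv = 0.5 cm/s, so v(17) = -8 + (0.5) = -7.5 cm/s.

-7.5 cm/s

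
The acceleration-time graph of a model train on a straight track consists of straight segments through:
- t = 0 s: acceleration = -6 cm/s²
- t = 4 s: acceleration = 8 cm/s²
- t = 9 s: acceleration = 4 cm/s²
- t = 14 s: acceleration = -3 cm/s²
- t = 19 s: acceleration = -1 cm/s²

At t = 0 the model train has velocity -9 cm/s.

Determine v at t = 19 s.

Δv equals the area under the a-t graph; then v = v₀ + Δv.
0–4 s: ½(-6 + 8)(4) = 4 cm/s
4–9 s: ½(8 + 4)(5) = 30 cm/s
9–14 s: ½(4 + -3)(5) = 2.5 cm/s
14–19 s: ½(-3 + -1)(5) = -10 cm/s
Δv = 26.5 cm/s, so v(19) = -9 + (26.5) = 17.5 cm/s.

17.5 cm/s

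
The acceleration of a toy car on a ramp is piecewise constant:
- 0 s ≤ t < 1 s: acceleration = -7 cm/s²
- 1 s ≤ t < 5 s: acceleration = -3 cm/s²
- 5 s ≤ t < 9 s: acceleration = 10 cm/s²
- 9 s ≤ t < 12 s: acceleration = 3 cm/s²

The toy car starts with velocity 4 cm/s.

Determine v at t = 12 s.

Δv equals the area under the a-t graph; then v = v₀ + Δv.
0–1 s: -7 × 1 = -7 cm/s
1–5 s: -3 × 4 = -12 cm/s
5–9 s: 10 × 4 = 40 cm/s
9–12 s: 3 × 3 = 9 cm/s
Δv = 30 cm/s, so v(12) = 4 + (30) = 34 cm/s.

34 cm/s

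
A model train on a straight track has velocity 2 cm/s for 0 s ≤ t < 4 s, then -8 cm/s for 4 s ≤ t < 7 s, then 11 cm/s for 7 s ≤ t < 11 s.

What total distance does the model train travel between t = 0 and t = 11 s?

76 cm

Distance (not displacement) is the total path length: add the absolute areas under v-t.
0–4 s: |2| × 4 = 8 cm
4–7 s: |-8| × 3 = 24 cm
7–11 s: |11| × 4 = 44 cm
Total distance = 76 cm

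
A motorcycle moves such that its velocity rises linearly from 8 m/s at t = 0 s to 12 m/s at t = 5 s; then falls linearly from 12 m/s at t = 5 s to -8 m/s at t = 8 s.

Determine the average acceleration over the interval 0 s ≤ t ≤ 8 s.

Average acceleration = Δv/Δt = (-8 − 8)/(8 − 0) = -2 m/s².

-2 m/s²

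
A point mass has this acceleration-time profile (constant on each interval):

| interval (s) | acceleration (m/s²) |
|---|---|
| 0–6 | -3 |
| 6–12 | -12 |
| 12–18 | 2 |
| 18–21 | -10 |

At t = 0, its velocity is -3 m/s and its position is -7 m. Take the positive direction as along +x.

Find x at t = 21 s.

-1231 m

On each constant-a segment, Δv = aΔt and Δx = v₀Δt + ½aΔt²; chain segment to segment.
0–6 s: v starts -3 m/s; Δx = -3·6 + ½·-3·6² = -72 m; v ends -21 m/s.
6–12 s: v starts -21 m/s; Δx = -21·6 + ½·-12·6² = -342 m; v ends -93 m/s.
12–18 s: v starts -93 m/s; Δx = -93·6 + ½·2·6² = -522 m; v ends -81 m/s.
18–21 s: v starts -81 m/s; Δx = -81·3 + ½·-10·3² = -288 m; v ends -111 m/s.
x(21) = -7 + Σ Δx = -1231 m.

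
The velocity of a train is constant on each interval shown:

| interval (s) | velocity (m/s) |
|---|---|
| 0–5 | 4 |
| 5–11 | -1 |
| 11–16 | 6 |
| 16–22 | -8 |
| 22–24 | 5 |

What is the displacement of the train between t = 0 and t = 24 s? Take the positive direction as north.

Displacement is the signed area under the v-t curve.
0–5 s: 4 × 5 = 20 m
5–11 s: -1 × 6 = -6 m
11–16 s: 6 × 5 = 30 m
16–22 s: -8 × 6 = -48 m
22–24 s: 5 × 2 = 10 m
Net displacement = 6 m

6 m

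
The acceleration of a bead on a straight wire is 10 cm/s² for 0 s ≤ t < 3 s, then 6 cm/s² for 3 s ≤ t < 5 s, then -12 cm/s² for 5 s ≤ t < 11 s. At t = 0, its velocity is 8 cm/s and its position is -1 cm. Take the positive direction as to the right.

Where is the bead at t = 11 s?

240 cm

On each constant-a segment, Δv = aΔt and Δx = v₀Δt + ½aΔt²; chain segment to segment.
0–3 s: v starts 8 cm/s; Δx = 8·3 + ½·10·3² = 69 cm; v ends 38 cm/s.
3–5 s: v starts 38 cm/s; Δx = 38·2 + ½·6·2² = 88 cm; v ends 50 cm/s.
5–11 s: v starts 50 cm/s; Δx = 50·6 + ½·-12·6² = 84 cm; v ends -22 cm/s.
x(11) = -1 + Σ Δx = 240 cm.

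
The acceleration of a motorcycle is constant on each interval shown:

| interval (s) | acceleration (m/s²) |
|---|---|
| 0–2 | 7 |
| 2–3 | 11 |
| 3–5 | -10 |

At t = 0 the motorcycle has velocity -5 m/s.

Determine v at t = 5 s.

0 m/s

Δv equals the area under the a-t graph; then v = v₀ + Δv.
0–2 s: 7 × 2 = 14 m/s
2–3 s: 11 × 1 = 11 m/s
3–5 s: -10 × 2 = -20 m/s
Δv = 5 m/s, so v(5) = -5 + (5) = 0 m/s.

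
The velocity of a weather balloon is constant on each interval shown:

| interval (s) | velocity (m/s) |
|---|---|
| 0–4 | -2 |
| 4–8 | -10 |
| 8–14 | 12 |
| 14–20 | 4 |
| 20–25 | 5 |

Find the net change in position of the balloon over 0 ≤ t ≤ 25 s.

Net displacement equals the area under the velocity-time graph (areas below the axis count negative).
0–4 s: -2 × 4 = -8 m
4–8 s: -10 × 4 = -40 m
8–14 s: 12 × 6 = 72 m
14–20 s: 4 × 6 = 24 m
20–25 s: 5 × 5 = 25 m
Net displacement = 73 m

73 m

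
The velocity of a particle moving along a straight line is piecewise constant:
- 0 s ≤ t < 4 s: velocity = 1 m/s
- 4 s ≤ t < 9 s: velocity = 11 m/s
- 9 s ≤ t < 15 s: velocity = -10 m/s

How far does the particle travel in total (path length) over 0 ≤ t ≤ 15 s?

Total distance travelled is ∫|v| dt — sum the magnitudes of each area piece.
0–4 s: |1| × 4 = 4 m
4–9 s: |11| × 5 = 55 m
9–15 s: |-10| × 6 = 60 m
Total distance = 119 m

119 m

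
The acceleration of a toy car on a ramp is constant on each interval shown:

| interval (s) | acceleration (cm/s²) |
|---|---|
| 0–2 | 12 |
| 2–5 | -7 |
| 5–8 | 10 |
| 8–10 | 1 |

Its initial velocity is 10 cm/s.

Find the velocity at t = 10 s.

Δv equals the area under the a-t graph; then v = v₀ + Δv.
0–2 s: 12 × 2 = 24 cm/s
2–5 s: -7 × 3 = -21 cm/s
5–8 s: 10 × 3 = 30 cm/s
8–10 s: 1 × 2 = 2 cm/s
Δv = 35 cm/s, so v(10) = 10 + (35) = 45 cm/s.

45 cm/s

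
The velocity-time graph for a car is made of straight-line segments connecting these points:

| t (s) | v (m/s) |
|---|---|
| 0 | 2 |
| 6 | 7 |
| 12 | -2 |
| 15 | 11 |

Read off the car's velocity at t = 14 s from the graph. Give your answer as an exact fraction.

20/3 m/s

On 12–15 s the graph is linear from -2 to 11 m/s: v(14) = -2 + (11 − -2)·(14 − 12)/(15 − 12) = 20/3 m/s.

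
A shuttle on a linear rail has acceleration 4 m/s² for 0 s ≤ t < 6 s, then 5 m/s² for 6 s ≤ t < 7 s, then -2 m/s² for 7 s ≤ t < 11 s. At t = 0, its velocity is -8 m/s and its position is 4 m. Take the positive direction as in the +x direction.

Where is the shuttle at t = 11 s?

On each constant-a segment, Δv = aΔt and Δx = v₀Δt + ½aΔt²; chain segment to segment.
0–6 s: v starts -8 m/s; Δx = -8·6 + ½·4·6² = 24 m; v ends 16 m/s.
6–7 s: v starts 16 m/s; Δx = 16·1 + ½·5·1² = 18.5 m; v ends 21 m/s.
7–11 s: v starts 21 m/s; Δx = 21·4 + ½·-2·4² = 68 m; v ends 13 m/s.
x(11) = 4 + Σ Δx = 114.5 m.

114.5 m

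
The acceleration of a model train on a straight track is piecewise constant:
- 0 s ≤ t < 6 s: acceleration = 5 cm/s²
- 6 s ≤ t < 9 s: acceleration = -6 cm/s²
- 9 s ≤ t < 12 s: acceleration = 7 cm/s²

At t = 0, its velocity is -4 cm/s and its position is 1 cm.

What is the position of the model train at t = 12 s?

On each constant-a segment, Δv = aΔt and Δx = v₀Δt + ½aΔt²; chain segment to segment.
0–6 s: v starts -4 cm/s; Δx = -4·6 + ½·5·6² = 66 cm; v ends 26 cm/s.
6–9 s: v starts 26 cm/s; Δx = 26·3 + ½·-6·3² = 51 cm; v ends 8 cm/s.
9–12 s: v starts 8 cm/s; Δx = 8·3 + ½·7·3² = 55.5 cm; v ends 29 cm/s.
x(12) = 1 + Σ Δx = 173.5 cm.

173.5 cm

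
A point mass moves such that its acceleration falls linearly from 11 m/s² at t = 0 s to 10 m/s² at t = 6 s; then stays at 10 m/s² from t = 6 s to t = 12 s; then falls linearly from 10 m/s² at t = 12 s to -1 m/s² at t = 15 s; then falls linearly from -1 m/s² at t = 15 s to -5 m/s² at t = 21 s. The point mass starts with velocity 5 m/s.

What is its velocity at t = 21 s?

123.5 m/s

Δv equals the area under the a-t graph; then v = v₀ + Δv.
0–6 s: ½(11 + 10)(6) = 63 m/s
6–12 s: 10 × 6 = 60 m/s
12–15 s: ½(10 + -1)(3) = 13.5 m/s
15–21 s: ½(-1 + -5)(6) = -18 m/s
Δv = 118.5 m/s, so v(21) = 5 + (118.5) = 123.5 m/s.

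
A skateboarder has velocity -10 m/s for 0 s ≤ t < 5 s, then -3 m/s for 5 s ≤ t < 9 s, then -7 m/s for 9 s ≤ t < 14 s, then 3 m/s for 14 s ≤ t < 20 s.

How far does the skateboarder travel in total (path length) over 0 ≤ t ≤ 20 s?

Distance (not displacement) is the total path length: add the absolute areas under v-t.
0–5 s: |-10| × 5 = 50 m
5–9 s: |-3| × 4 = 12 m
9–14 s: |-7| × 5 = 35 m
14–20 s: |3| × 6 = 18 m
Total distance = 115 m

115 m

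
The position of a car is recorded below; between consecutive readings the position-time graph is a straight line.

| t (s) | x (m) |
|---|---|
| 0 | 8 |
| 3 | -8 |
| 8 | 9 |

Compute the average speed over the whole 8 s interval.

Average speed = (total path length)/(elapsed time); on a piecewise-linear x-t graph the path length is Σ|Δx|.
0–3 s: |Δx| = |-8 − 8| = 16 m
3–8 s: |Δx| = |9 − -8| = 17 m
Total path = 33 m; average speed = 33/8 = 4.125 m/s.

4.125 m/s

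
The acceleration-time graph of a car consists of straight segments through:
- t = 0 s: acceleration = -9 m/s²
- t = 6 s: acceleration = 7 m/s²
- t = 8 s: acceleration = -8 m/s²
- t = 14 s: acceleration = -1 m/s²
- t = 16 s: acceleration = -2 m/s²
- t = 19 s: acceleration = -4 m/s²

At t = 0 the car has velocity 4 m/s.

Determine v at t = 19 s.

Δv equals the area under the a-t graph; then v = v₀ + Δv.
0–6 s: ½(-9 + 7)(6) = -6 m/s
6–8 s: ½(7 + -8)(2) = -1 m/s
8–14 s: ½(-8 + -1)(6) = -27 m/s
14–16 s: ½(-1 + -2)(2) = -3 m/s
16–19 s: ½(-2 + -4)(3) = -9 m/s
Δv = -46 m/s, so v(19) = 4 + (-46) = -42 m/s.

-42 m/s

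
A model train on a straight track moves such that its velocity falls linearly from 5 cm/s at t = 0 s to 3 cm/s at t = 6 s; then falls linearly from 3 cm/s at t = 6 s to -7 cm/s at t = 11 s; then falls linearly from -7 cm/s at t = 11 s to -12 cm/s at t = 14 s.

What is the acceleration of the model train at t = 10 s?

-2 cm/s²

Acceleration is the slope of the v-t graph on 6–11 s: (-7 − 3)/(11 − 6) = -2 cm/s².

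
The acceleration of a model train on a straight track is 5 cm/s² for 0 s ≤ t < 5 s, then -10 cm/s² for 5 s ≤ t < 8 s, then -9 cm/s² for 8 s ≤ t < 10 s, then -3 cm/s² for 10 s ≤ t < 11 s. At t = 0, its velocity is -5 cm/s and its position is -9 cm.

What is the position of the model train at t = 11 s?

On each constant-a segment, Δv = aΔt and Δx = v₀Δt + ½aΔt²; chain segment to segment.
0–5 s: v starts -5 cm/s; Δx = -5·5 + ½·5·5² = 37.5 cm; v ends 20 cm/s.
5–8 s: v starts 20 cm/s; Δx = 20·3 + ½·-10·3² = 15 cm; v ends -10 cm/s.
8–10 s: v starts -10 cm/s; Δx = -10·2 + ½·-9·2² = -38 cm; v ends -28 cm/s.
10–11 s: v starts -28 cm/s; Δx = -28·1 + ½·-3·1² = -29.5 cm; v ends -31 cm/s.
x(11) = -9 + Σ Δx = -24 cm.

-24 cm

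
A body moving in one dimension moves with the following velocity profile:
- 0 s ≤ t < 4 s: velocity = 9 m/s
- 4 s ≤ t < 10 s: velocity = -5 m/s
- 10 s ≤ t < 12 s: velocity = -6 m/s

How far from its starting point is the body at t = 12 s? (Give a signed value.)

-6 m

Displacement is the signed area under the v-t curve.
0–4 s: 9 × 4 = 36 m
4–10 s: -5 × 6 = -30 m
10–12 s: -6 × 2 = -12 m
Net displacement = -6 m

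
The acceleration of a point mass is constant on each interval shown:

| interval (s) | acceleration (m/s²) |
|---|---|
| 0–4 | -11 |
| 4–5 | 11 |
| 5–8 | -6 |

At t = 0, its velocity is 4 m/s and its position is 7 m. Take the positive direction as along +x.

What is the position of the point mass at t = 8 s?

On each constant-a segment, Δv = aΔt and Δx = v₀Δt + ½aΔt²; chain segment to segment.
0–4 s: v starts 4 m/s; Δx = 4·4 + ½·-11·4² = -72 m; v ends -40 m/s.
4–5 s: v starts -40 m/s; Δx = -40·1 + ½·11·1² = -34.5 m; v ends -29 m/s.
5–8 s: v starts -29 m/s; Δx = -29·3 + ½·-6·3² = -114 m; v ends -47 m/s.
x(8) = 7 + Σ Δx = -213.5 m.

-213.5 m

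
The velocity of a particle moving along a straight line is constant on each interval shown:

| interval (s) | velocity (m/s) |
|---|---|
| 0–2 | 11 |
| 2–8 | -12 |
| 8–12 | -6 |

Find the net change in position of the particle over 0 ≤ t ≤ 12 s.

Net displacement equals the area under the velocity-time graph (areas below the axis count negative).
0–2 s: 11 × 2 = 22 m
2–8 s: -12 × 6 = -72 m
8–12 s: -6 × 4 = -24 m
Net displacement = -74 m

-74 m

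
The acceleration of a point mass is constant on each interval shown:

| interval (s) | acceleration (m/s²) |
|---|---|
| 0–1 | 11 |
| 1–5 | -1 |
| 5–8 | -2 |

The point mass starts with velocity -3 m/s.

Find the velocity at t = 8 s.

-2 m/s

Δv equals the area under the a-t graph; then v = v₀ + Δv.
0–1 s: 11 × 1 = 11 m/s
1–5 s: -1 × 4 = -4 m/s
5–8 s: -2 × 3 = -6 m/s
Δv = 1 m/s, so v(8) = -3 + (1) = -2 m/s.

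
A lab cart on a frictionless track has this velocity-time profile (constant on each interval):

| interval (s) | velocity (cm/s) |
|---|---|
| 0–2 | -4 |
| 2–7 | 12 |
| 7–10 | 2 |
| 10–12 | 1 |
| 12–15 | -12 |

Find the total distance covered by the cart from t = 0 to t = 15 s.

Total distance travelled is ∫|v| dt — sum the magnitudes of each area piece.
0–2 s: |-4| × 2 = 8 cm
2–7 s: |12| × 5 = 60 cm
7–10 s: |2| × 3 = 6 cm
10–12 s: |1| × 2 = 2 cm
12–15 s: |-12| × 3 = 36 cm
Total distance = 112 cm

112 cm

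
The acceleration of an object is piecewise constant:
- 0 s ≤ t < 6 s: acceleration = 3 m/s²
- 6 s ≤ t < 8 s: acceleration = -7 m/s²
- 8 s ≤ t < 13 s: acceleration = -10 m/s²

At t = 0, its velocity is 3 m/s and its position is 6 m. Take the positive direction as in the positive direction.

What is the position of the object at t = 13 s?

16 m

On each constant-a segment, Δv = aΔt and Δx = v₀Δt + ½aΔt²; chain segment to segment.
0–6 s: v starts 3 m/s; Δx = 3·6 + ½·3·6² = 72 m; v ends 21 m/s.
6–8 s: v starts 21 m/s; Δx = 21·2 + ½·-7·2² = 28 m; v ends 7 m/s.
8–13 s: v starts 7 m/s; Δx = 7·5 + ½·-10·5² = -90 m; v ends -43 m/s.
x(13) = 6 + Σ Δx = 16 m.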